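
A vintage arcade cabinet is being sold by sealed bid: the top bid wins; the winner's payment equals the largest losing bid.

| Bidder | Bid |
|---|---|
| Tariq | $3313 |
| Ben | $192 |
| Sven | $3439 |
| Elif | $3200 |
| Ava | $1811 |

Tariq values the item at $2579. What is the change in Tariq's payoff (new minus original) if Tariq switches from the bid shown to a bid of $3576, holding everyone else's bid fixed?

The highest bid among the other bidders is $3439; Tariq's bid doesn't change that.
Original bid $3313: Tariq is not highest (top rival bid is $3439); payoff $0.
Alternative bid $3576: Tariq is highest, pays the top rival bid $3439; payoff $2579 − $3439 = −$860.
Change in payoff = −$860 − ($0) = −$860.

−$860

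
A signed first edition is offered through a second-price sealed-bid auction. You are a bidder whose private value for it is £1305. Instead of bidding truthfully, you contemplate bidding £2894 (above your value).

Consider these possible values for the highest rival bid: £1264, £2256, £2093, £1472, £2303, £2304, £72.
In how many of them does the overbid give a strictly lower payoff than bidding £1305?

5

The deviation hurts exactly when the highest competing bid lies strictly between £1305 and £2894 — overbidding then wins at a price above your value.
£1264: below both → same outcome either way.
£2256: inside the interval → strictly worse (loss £951).
£2093: inside the interval → strictly worse (loss £788).
£1472: inside the interval → strictly worse (loss £167).
£2303: inside the interval → strictly worse (loss £998).
£2304: inside the interval → strictly worse (loss £999).
£72: below both → same outcome either way.
Count: 5.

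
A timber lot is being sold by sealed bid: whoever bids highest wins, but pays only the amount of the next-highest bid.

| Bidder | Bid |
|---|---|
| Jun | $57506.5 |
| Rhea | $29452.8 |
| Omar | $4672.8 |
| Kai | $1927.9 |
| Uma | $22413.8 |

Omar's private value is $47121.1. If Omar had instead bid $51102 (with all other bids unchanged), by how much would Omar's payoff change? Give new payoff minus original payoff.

$0

The highest bid among the other bidders is $57506.5; Omar's bid doesn't change that.
Original bid $4672.8: Omar is not highest (top rival bid is $57506.5); payoff $0.
Alternative bid $51102: Omar is not highest (top rival bid is $57506.5); payoff $0.
Change in payoff = $0 − ($0) = $0.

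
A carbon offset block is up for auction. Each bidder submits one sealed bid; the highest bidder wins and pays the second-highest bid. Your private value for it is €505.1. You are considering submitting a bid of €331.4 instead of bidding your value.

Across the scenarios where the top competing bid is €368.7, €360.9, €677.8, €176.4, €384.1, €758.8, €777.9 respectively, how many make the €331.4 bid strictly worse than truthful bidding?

3

The deviation hurts exactly when the highest competing bid lies strictly between €331.4 and €505.1 — underbidding then forfeits a profitable win.
€368.7: inside the interval → strictly worse (loss €136.4).
€360.9: inside the interval → strictly worse (loss €144.2).
€677.8: above both → same outcome either way.
€176.4: below both → same outcome either way.
€384.1: inside the interval → strictly worse (loss €121).
€758.8: above both → same outcome either way.
€777.9: above both → same outcome either way.
Count: 3.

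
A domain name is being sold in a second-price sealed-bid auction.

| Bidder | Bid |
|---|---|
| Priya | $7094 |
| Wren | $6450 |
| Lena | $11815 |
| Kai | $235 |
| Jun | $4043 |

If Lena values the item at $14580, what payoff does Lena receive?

$7486

Highest bid: Lena at $11815, so Lena wins.
Second-highest bid: Priya at $7094 — that is the price the winner pays.
Lena's payoff = value − price = $14580 − $7094 = $7486.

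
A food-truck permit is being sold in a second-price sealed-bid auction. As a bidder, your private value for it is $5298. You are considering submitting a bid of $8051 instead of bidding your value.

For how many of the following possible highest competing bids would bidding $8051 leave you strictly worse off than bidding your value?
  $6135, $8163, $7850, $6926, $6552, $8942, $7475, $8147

5

The deviation hurts exactly when the highest competing bid lies strictly between $5298 and $8051 — overbidding then wins at a price above your value.
$6135: inside the interval → strictly worse (loss $837).
$8163: above both → same outcome either way.
$7850: inside the interval → strictly worse (loss $2552).
$6926: inside the interval → strictly worse (loss $1628).
$6552: inside the interval → strictly worse (loss $1254).
$8942: above both → same outcome either way.
$7475: inside the interval → strictly worse (loss $2177).
$8147: above both → same outcome either way.
Count: 5.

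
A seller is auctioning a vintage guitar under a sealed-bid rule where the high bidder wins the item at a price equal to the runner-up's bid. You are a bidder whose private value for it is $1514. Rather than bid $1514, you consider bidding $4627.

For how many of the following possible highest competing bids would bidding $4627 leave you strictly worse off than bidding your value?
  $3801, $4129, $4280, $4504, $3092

The deviation hurts exactly when the highest competing bid lies strictly between $1514 and $4627 — overbidding then wins at a price above your value.
$3801: inside the interval → strictly worse (loss $2287).
$4129: inside the interval → strictly worse (loss $2615).
$4280: inside the interval → strictly worse (loss $2766).
$4504: inside the interval → strictly worse (loss $2990).
$3092: inside the interval → strictly worse (loss $1578).
Count: 5.

5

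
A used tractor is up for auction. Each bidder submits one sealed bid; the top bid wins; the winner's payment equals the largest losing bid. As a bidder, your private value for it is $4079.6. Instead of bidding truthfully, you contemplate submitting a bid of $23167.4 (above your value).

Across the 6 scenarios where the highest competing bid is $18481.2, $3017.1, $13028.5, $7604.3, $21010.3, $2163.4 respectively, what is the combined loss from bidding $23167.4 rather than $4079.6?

The deviation costs you only when the competing bid falls strictly between $4079.6 and $23167.4; elsewhere both bids give the same outcome.
$18481.2: truthful payoff $0, deviation payoff −$14401.6 → loss $14401.6.
$3017.1: outcomes coincide → loss $0.
$13028.5: truthful payoff $0, deviation payoff −$8948.9 → loss $8948.9.
$7604.3: truthful payoff $0, deviation payoff −$3524.7 → loss $3524.7.
$21010.3: truthful payoff $0, deviation payoff −$16930.7 → loss $16930.7.
$2163.4: outcomes coincide → loss $0.
Total loss = $14401.6 + $8948.9 + $3524.7 + $16930.7 = $43805.9.

$43805.9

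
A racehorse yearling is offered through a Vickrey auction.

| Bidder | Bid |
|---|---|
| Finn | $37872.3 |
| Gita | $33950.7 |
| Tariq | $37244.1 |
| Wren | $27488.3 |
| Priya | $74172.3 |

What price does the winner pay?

Highest bid: Priya at $74172.3, so Priya wins.
Second-highest bid: Finn at $37872.3 — that is the price the winner pays.

$37872.3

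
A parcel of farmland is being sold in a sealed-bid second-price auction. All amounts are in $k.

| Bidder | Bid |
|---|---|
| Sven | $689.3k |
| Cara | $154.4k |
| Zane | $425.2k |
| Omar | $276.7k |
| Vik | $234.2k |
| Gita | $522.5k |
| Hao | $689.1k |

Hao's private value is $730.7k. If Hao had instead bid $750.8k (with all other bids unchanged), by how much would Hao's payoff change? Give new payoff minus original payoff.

The highest bid among the other bidders is $689.3k; Hao's bid doesn't change that.
Original bid $689.1k: Hao is not highest (top rival bid is $689.3k); payoff $0k.
Alternative bid $750.8k: Hao is highest, pays the top rival bid $689.3k; payoff $730.7k − $689.3k = $41.4k.
Change in payoff = $41.4k − ($0k) = $41.4k.

$41.4k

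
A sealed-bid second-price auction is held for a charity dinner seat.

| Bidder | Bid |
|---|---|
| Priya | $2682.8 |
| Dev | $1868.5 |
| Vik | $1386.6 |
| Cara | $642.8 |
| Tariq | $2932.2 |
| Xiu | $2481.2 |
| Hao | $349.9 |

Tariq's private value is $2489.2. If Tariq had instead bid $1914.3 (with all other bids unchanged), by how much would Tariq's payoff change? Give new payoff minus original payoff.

$193.6

The highest bid among the other bidders is $2682.8; Tariq's bid doesn't change that.
Original bid $2932.2: Tariq is highest, pays the top rival bid $2682.8; payoff $2489.2 − $2682.8 = −$193.6.
Alternative bid $1914.3: Tariq is not highest (top rival bid is $2682.8); payoff $0.
Change in payoff = $0 − (−$193.6) = $193.6.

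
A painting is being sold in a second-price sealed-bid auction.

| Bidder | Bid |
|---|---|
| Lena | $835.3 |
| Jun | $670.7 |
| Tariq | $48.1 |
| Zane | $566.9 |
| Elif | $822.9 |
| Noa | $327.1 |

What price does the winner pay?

Highest bid: Lena at $835.3, so Lena wins.
Second-highest bid: Elif at $822.9 — that is the price the winner pays.

$822.9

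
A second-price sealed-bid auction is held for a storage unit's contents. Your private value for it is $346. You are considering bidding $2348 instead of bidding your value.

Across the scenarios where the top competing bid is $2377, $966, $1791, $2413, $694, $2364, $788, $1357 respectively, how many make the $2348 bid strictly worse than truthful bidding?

The deviation hurts exactly when the highest competing bid lies strictly between $346 and $2348 — overbidding then wins at a price above your value.
$2377: above both → same outcome either way.
$966: inside the interval → strictly worse (loss $620).
$1791: inside the interval → strictly worse (loss $1445).
$2413: above both → same outcome either way.
$694: inside the interval → strictly worse (loss $348).
$2364: above both → same outcome either way.
$788: inside the interval → strictly worse (loss $442).
$1357: inside the interval → strictly worse (loss $1011).
Count: 5.

5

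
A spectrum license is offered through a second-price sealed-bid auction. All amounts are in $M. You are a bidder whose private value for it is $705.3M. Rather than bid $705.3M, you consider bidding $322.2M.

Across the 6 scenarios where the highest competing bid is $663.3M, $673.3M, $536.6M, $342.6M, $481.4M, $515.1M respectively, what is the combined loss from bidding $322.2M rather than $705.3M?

The deviation costs you only when the competing bid falls strictly between $322.2M and $705.3M; elsewhere both bids give the same outcome.
$663.3M: truthful payoff $42M, deviation payoff $0M → loss $42M.
$673.3M: truthful payoff $32M, deviation payoff $0M → loss $32M.
$536.6M: truthful payoff $168.7M, deviation payoff $0M → loss $168.7M.
$342.6M: truthful payoff $362.7M, deviation payoff $0M → loss $362.7M.
$481.4M: truthful payoff $223.9M, deviation payoff $0M → loss $223.9M.
$515.1M: truthful payoff $190.2M, deviation payoff $0M → loss $190.2M.
Total loss = $42M + $32M + $168.7M + $362.7M + $223.9M + $190.2M = $1019.5M.
Because the price is fixed by the runner-up's bid, deviating from your value can only change a good outcome into a bad one — never the reverse.

$1019.5M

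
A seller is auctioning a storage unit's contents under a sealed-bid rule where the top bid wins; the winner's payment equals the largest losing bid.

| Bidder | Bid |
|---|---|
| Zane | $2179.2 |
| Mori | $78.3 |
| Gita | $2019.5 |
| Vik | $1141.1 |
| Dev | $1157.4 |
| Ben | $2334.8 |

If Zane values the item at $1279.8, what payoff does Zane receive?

$0

Highest bid: Ben at $2334.8, so Ben wins.
Second-highest bid: Zane at $2179.2 — that is the price the winner pays.
Zane did not win, so Zane pays nothing and receives nothing: payoff $0.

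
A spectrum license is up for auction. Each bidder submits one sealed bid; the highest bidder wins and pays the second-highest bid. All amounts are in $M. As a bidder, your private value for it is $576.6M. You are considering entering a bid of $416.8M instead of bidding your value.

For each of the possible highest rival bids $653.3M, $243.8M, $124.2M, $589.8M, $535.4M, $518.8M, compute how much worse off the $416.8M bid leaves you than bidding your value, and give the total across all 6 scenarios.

$99M

The deviation costs you only when the competing bid falls strictly between $416.8M and $576.6M; elsewhere both bids give the same outcome.
$653.3M: outcomes coincide → loss $0M.
$243.8M: outcomes coincide → loss $0M.
$124.2M: outcomes coincide → loss $0M.
$589.8M: outcomes coincide → loss $0M.
$535.4M: truthful payoff $41.2M, deviation payoff $0M → loss $41.2M.
$518.8M: truthful payoff $57.8M, deviation payoff $0M → loss $57.8M.
Total loss = $41.2M + $57.8M = $99M.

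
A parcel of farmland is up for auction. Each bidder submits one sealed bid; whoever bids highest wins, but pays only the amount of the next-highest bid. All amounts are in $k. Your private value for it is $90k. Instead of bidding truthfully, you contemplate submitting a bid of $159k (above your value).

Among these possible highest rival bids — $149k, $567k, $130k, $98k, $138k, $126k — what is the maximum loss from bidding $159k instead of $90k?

$149k: truthful gives $0k, deviation gives −$59k → loss $59k.
$567k: same outcome either way → loss $0k.
$130k: truthful gives $0k, deviation gives −$40k → loss $40k.
$98k: truthful gives $0k, deviation gives −$8k → loss $8k.
$138k: truthful gives $0k, deviation gives −$48k → loss $48k.
$126k: truthful gives $0k, deviation gives −$36k → loss $36k.
Maximum loss: $59k.

$59k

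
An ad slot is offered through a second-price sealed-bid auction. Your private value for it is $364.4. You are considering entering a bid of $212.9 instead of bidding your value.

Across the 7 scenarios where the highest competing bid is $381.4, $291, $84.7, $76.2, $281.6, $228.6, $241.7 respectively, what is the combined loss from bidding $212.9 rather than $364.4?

The deviation costs you only when the competing bid falls strictly between $212.9 and $364.4; elsewhere both bids give the same outcome.
$381.4: outcomes coincide → loss $0.
$291: truthful payoff $73.4, deviation payoff $0 → loss $73.4.
$84.7: outcomes coincide → loss $0.
$76.2: outcomes coincide → loss $0.
$281.6: truthful payoff $82.8, deviation payoff $0 → loss $82.8.
$228.6: truthful payoff $135.8, deviation payoff $0 → loss $135.8.
$241.7: truthful payoff $122.7, deviation payoff $0 → loss $122.7.
Total loss = $73.4 + $82.8 + $135.8 + $122.7 = $414.7.

$414.7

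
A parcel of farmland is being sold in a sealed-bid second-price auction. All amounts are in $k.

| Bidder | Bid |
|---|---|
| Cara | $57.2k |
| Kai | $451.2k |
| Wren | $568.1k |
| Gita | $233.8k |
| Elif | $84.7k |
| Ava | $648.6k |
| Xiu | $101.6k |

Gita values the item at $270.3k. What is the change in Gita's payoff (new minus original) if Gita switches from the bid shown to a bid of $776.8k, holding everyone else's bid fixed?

The highest bid among the other bidders is $648.6k; Gita's bid doesn't change that.
Original bid $233.8k: Gita is not highest (top rival bid is $648.6k); payoff $0k.
Alternative bid $776.8k: Gita is highest, pays the top rival bid $648.6k; payoff $270.3k − $648.6k = −$378.3k.
Change in payoff = −$378.3k − ($0k) = −$378.3k.

−$378.3k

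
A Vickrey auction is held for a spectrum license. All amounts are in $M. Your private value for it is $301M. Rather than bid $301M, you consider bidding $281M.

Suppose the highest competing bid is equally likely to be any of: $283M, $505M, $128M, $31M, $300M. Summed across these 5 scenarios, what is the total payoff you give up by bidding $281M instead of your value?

The deviation costs you only when the competing bid falls strictly between $281M and $301M; elsewhere both bids give the same outcome.
$283M: truthful payoff $18M, deviation payoff $0M → loss $18M.
$505M: outcomes coincide → loss $0M.
$128M: outcomes coincide → loss $0M.
$31M: outcomes coincide → loss $0M.
$300M: truthful payoff $1M, deviation payoff $0M → loss $1M.
Total loss = $18M + $1M = $19M.

$19M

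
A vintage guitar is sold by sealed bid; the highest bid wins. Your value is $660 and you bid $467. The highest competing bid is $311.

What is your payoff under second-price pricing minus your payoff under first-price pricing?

$156

You have the highest bid, so you win under either rule.
Second-price: pay $311 → payoff $349.
First-price: pay your own bid $467 → payoff $193.
Difference = $349 − ($193) = $156.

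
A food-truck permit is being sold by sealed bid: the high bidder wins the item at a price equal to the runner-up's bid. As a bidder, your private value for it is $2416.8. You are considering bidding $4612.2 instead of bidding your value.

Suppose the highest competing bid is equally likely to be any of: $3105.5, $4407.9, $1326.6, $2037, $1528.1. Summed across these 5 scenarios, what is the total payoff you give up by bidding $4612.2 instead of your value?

$2679.8

The deviation costs you only when the competing bid falls strictly between $2416.8 and $4612.2; elsewhere both bids give the same outcome.
$3105.5: truthful payoff $0, deviation payoff −$688.7 → loss $688.7.
$4407.9: truthful payoff $0, deviation payoff −$1991.1 → loss $1991.1.
$1326.6: outcomes coincide → loss $0.
$2037: outcomes coincide → loss $0.
$1528.1: outcomes coincide → loss $0.
Total loss = $688.7 + $1991.1 = $2679.8.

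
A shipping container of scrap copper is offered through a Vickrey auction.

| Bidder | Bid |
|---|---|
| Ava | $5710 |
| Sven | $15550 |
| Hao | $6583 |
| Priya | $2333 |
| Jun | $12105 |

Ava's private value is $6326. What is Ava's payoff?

$0

Highest bid: Sven at $15550, so Sven wins.
Second-highest bid: Jun at $12105 — that is the price the winner pays.
Ava did not win, so Ava pays nothing and receives nothing: payoff $0.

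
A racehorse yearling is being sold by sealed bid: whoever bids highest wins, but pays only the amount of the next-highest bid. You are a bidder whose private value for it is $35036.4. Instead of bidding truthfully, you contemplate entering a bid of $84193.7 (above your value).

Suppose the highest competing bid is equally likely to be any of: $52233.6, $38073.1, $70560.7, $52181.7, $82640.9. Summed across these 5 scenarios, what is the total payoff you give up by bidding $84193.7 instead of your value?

$120508

The deviation costs you only when the competing bid falls strictly between $35036.4 and $84193.7; elsewhere both bids give the same outcome.
$52233.6: truthful payoff $0, deviation payoff −$17197.2 → loss $17197.2.
$38073.1: truthful payoff $0, deviation payoff −$3036.7 → loss $3036.7.
$70560.7: truthful payoff $0, deviation payoff −$35524.3 → loss $35524.3.
$52181.7: truthful payoff $0, deviation payoff −$17145.3 → loss $17145.3.
$82640.9: truthful payoff $0, deviation payoff −$47604.5 → loss $47604.5.
Total loss = $17197.2 + $3036.7 + $35524.3 + $17145.3 + $47604.5 = $120508.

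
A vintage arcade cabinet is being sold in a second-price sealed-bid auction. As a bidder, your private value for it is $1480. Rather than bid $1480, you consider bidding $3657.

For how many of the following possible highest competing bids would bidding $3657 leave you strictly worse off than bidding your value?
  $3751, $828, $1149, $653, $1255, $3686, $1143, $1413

The deviation hurts exactly when the highest competing bid lies strictly between $1480 and $3657 — overbidding then wins at a price above your value.
$3751: above both → same outcome either way.
$828: below both → same outcome either way.
$1149: below both → same outcome either way.
$653: below both → same outcome either way.
$1255: below both → same outcome either way.
$3686: above both → same outcome either way.
$1143: below both → same outcome either way.
$1413: below both → same outcome either way.
Count: 0.

0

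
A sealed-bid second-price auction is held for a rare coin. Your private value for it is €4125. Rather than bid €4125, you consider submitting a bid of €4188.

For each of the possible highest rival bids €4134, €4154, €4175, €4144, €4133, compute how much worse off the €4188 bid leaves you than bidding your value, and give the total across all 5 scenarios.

€115

The deviation costs you only when the competing bid falls strictly between €4125 and €4188; elsewhere both bids give the same outcome.
€4134: truthful payoff €0, deviation payoff −€9 → loss €9.
€4154: truthful payoff €0, deviation payoff −€29 → loss €29.
€4175: truthful payoff €0, deviation payoff −€50 → loss €50.
€4144: truthful payoff €0, deviation payoff −€19 → loss €19.
€4133: truthful payoff €0, deviation payoff −€8 → loss €8.
Total loss = €9 + €29 + €50 + €19 + €8 = €115.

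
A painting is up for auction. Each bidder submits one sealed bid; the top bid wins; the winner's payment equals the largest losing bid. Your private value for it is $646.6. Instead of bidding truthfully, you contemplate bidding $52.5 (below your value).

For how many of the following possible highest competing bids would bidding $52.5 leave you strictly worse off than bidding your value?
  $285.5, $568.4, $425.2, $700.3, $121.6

The deviation hurts exactly when the highest competing bid lies strictly between $52.5 and $646.6 — underbidding then forfeits a profitable win.
$285.5: inside the interval → strictly worse (loss $361.1).
$568.4: inside the interval → strictly worse (loss $78.2).
$425.2: inside the interval → strictly worse (loss $221.4).
$700.3: above both → same outcome either way.
$121.6: inside the interval → strictly worse (loss $525).
Count: 4.

4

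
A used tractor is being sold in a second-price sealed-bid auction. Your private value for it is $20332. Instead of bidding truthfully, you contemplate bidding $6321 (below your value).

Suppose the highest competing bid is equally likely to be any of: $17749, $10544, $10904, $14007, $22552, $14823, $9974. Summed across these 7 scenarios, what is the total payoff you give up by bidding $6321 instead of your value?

$43991

The deviation costs you only when the competing bid falls strictly between $6321 and $20332; elsewhere both bids give the same outcome.
$17749: truthful payoff $2583, deviation payoff $0 → loss $2583.
$10544: truthful payoff $9788, deviation payoff $0 → loss $9788.
$10904: truthful payoff $9428, deviation payoff $0 → loss $9428.
$14007: truthful payoff $6325, deviation payoff $0 → loss $6325.
$22552: outcomes coincide → loss $0.
$14823: truthful payoff $5509, deviation payoff $0 → loss $5509.
$9974: truthful payoff $10358, deviation payoff $0 → loss $10358.
Total loss = $2583 + $9788 + $9428 + $6325 + $5509 + $10358 = $43991.
In a second-price auction your bid sets only whether you win, not what you pay, so bidding your true value is weakly dominant.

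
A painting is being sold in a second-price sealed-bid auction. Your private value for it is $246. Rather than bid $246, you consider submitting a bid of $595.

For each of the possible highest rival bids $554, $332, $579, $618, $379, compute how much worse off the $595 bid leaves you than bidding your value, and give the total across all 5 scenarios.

$860

The deviation costs you only when the competing bid falls strictly between $246 and $595; elsewhere both bids give the same outcome.
$554: truthful payoff $0, deviation payoff −$308 → loss $308.
$332: truthful payoff $0, deviation payoff −$86 → loss $86.
$579: truthful payoff $0, deviation payoff −$333 → loss $333.
$618: outcomes coincide → loss $0.
$379: truthful payoff $0, deviation payoff −$133 → loss $133.
Total loss = $308 + $86 + $333 + $133 = $860.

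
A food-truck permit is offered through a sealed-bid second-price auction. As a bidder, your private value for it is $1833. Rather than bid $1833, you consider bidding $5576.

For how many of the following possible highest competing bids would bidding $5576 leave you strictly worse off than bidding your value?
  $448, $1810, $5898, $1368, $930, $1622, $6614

0

The deviation hurts exactly when the highest competing bid lies strictly between $1833 and $5576 — overbidding then wins at a price above your value.
$448: below both → same outcome either way.
$1810: below both → same outcome either way.
$5898: above both → same outcome either way.
$1368: below both → same outcome either way.
$930: below both → same outcome either way.
$1622: below both → same outcome either way.
$6614: above both → same outcome either way.
Count: 0.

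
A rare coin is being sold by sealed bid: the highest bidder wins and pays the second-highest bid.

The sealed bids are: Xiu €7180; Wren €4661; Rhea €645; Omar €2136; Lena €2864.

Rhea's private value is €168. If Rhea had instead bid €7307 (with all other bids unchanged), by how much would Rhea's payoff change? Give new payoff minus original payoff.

The highest bid among the other bidders is €7180; Rhea's bid doesn't change that.
Original bid €645: Rhea is not highest (top rival bid is €7180); payoff €0.
Alternative bid €7307: Rhea is highest, pays the top rival bid €7180; payoff €168 − €7180 = −€7012.
Change in payoff = −€7012 − (€0) = −€7012.

−€7012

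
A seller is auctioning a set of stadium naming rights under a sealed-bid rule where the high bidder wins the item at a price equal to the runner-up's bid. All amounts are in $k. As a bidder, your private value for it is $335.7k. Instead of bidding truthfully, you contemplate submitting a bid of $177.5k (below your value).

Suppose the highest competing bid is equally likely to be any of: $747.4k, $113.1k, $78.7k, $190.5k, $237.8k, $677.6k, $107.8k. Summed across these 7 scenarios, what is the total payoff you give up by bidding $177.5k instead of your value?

$243.1k

The deviation costs you only when the competing bid falls strictly between $177.5k and $335.7k; elsewhere both bids give the same outcome.
$747.4k: outcomes coincide → loss $0k.
$113.1k: outcomes coincide → loss $0k.
$78.7k: outcomes coincide → loss $0k.
$190.5k: truthful payoff $145.2k, deviation payoff $0k → loss $145.2k.
$237.8k: truthful payoff $97.9k, deviation payoff $0k → loss $97.9k.
$677.6k: outcomes coincide → loss $0k.
$107.8k: outcomes coincide → loss $0k.
Total loss = $145.2k + $97.9k = $243.1k.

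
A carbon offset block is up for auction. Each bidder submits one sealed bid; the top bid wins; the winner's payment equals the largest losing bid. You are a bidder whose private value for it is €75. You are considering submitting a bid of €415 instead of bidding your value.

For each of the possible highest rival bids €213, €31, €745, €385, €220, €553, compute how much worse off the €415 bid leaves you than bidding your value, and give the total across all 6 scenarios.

€593

The deviation costs you only when the competing bid falls strictly between €75 and €415; elsewhere both bids give the same outcome.
€213: truthful payoff €0, deviation payoff −€138 → loss €138.
€31: outcomes coincide → loss €0.
€745: outcomes coincide → loss €0.
€385: truthful payoff €0, deviation payoff −€310 → loss €310.
€220: truthful payoff €0, deviation payoff −€145 → loss €145.
€553: outcomes coincide → loss €0.
Total loss = €138 + €310 + €145 = €593.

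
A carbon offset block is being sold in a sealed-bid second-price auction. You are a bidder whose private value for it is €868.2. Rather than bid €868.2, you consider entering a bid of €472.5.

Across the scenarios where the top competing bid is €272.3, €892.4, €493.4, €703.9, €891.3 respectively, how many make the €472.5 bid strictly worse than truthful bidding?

2

The deviation hurts exactly when the highest competing bid lies strictly between €472.5 and €868.2 — underbidding then forfeits a profitable win.
€272.3: below both → same outcome either way.
€892.4: above both → same outcome either way.
€493.4: inside the interval → strictly worse (loss €374.8).
€703.9: inside the interval → strictly worse (loss €164.3).
€891.3: above both → same outcome either way.
Count: 2.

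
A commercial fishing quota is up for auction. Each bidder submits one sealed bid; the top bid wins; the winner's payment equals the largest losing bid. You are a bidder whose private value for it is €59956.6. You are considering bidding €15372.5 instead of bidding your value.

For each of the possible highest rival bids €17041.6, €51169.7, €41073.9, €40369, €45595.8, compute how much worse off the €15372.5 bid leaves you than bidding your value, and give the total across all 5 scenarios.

€104533

The deviation costs you only when the competing bid falls strictly between €15372.5 and €59956.6; elsewhere both bids give the same outcome.
€17041.6: truthful payoff €42915, deviation payoff €0 → loss €42915.
€51169.7: truthful payoff €8786.9, deviation payoff €0 → loss €8786.9.
€41073.9: truthful payoff €18882.7, deviation payoff €0 → loss €18882.7.
€40369: truthful payoff €19587.6, deviation payoff €0 → loss €19587.6.
€45595.8: truthful payoff €14360.8, deviation payoff €0 → loss €14360.8.
Total loss = €42915 + €8786.9 + €18882.7 + €19587.6 + €14360.8 = €104533.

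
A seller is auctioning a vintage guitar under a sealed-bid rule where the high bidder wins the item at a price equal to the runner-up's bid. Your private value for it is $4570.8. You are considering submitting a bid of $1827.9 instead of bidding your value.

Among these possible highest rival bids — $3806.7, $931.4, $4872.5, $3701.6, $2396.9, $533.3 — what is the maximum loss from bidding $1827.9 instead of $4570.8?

$2173.9

$3806.7: truthful gives $764.1, deviation gives $0 → loss $764.1.
$931.4: same outcome either way → loss $0.
$4872.5: same outcome either way → loss $0.
$3701.6: truthful gives $869.2, deviation gives $0 → loss $869.2.
$2396.9: truthful gives $2173.9, deviation gives $0 → loss $2173.9.
$533.3: same outcome either way → loss $0.
Maximum loss: $2173.9.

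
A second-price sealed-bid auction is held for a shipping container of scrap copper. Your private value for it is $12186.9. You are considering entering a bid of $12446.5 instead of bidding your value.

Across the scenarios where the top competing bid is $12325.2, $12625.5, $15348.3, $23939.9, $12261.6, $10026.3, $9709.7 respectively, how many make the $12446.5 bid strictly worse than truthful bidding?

2

The deviation hurts exactly when the highest competing bid lies strictly between $12186.9 and $12446.5 — overbidding then wins at a price above your value.
$12325.2: inside the interval → strictly worse (loss $138.3).
$12625.5: above both → same outcome either way.
$15348.3: above both → same outcome either way.
$23939.9: above both → same outcome either way.
$12261.6: inside the interval → strictly worse (loss $74.7).
$10026.3: below both → same outcome either way.
$9709.7: below both → same outcome either way.
Count: 2.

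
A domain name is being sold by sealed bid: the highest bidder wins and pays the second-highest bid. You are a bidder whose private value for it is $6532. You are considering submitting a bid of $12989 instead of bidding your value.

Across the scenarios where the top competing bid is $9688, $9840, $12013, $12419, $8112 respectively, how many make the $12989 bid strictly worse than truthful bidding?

The deviation hurts exactly when the highest competing bid lies strictly between $6532 and $12989 — overbidding then wins at a price above your value.
$9688: inside the interval → strictly worse (loss $3156).
$9840: inside the interval → strictly worse (loss $3308).
$12013: inside the interval → strictly worse (loss $5481).
$12419: inside the interval → strictly worse (loss $5887).
$8112: inside the interval → strictly worse (loss $1580).
Count: 5.

5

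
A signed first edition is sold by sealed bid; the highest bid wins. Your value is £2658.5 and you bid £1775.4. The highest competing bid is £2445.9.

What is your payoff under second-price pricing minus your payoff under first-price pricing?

Your bid £1775.4 is below £2445.9, so you lose under either rule.
Payoff is £0 in both cases; difference = £0.

£0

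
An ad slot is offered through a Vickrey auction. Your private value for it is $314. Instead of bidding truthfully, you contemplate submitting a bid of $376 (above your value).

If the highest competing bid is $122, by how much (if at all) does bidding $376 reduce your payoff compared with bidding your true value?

Bidding your value $314: you win (since $314 > $122) and pay $122. Payoff $192.
Bidding $376: you win and pay $122. Payoff $314 − $122 = $192.
Difference = $192 − $192 = $0; both bids lead to the same outcome because the competing bid is below both your value and your alternative bid.

$0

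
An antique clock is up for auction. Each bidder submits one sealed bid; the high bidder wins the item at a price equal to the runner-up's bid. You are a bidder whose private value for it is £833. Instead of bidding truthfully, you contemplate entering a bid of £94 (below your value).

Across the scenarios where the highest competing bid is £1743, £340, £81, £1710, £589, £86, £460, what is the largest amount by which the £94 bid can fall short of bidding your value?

£1743: same outcome either way → loss £0.
£340: truthful gives £493, deviation gives £0 → loss £493.
£81: same outcome either way → loss £0.
£1710: same outcome either way → loss £0.
£589: truthful gives £244, deviation gives £0 → loss £244.
£86: same outcome either way → loss £0.
£460: truthful gives £373, deviation gives £0 → loss £373.
Maximum loss: £493.

£493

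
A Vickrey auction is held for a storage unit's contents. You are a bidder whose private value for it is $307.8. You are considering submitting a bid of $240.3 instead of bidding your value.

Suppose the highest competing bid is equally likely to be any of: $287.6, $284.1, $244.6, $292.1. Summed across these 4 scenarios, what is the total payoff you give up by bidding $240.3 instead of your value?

The deviation costs you only when the competing bid falls strictly between $240.3 and $307.8; elsewhere both bids give the same outcome.
$287.6: truthful payoff $20.2, deviation payoff $0 → loss $20.2.
$284.1: truthful payoff $23.7, deviation payoff $0 → loss $23.7.
$244.6: truthful payoff $63.2, deviation payoff $0 → loss $63.2.
$292.1: truthful payoff $15.7, deviation payoff $0 → loss $15.7.
Total loss = $20.2 + $23.7 + $63.2 + $15.7 = $122.8.
In a second-price auction your bid sets only whether you win, not what you pay, so bidding your true value is weakly dominant.

$122.8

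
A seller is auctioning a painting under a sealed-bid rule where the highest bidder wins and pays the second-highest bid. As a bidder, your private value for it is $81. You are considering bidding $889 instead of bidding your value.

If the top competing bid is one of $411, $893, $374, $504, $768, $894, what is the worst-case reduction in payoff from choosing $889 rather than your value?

$687

$411: truthful gives $0, deviation gives −$330 → loss $330.
$893: same outcome either way → loss $0.
$374: truthful gives $0, deviation gives −$293 → loss $293.
$504: truthful gives $0, deviation gives −$423 → loss $423.
$768: truthful gives $0, deviation gives −$687 → loss $687.
$894: same outcome either way → loss $0.
Maximum loss: $687.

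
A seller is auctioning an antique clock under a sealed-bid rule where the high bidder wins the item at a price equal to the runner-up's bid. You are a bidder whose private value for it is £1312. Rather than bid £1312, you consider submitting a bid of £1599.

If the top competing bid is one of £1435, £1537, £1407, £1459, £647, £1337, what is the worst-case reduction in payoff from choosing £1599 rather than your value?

£225

£1435: truthful gives £0, deviation gives −£123 → loss £123.
£1537: truthful gives £0, deviation gives −£225 → loss £225.
£1407: truthful gives £0, deviation gives −£95 → loss £95.
£1459: truthful gives £0, deviation gives −£147 → loss £147.
£647: same outcome either way → loss £0.
£1337: truthful gives £0, deviation gives −£25 → loss £25.
Maximum loss: £225.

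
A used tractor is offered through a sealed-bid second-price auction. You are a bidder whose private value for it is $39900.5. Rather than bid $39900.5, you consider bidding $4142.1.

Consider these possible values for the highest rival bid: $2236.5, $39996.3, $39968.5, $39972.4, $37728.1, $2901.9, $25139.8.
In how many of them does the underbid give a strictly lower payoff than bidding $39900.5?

The deviation hurts exactly when the highest competing bid lies strictly between $4142.1 and $39900.5 — underbidding then forfeits a profitable win.
$2236.5: below both → same outcome either way.
$39996.3: above both → same outcome either way.
$39968.5: above both → same outcome either way.
$39972.4: above both → same outcome either way.
$37728.1: inside the interval → strictly worse (loss $2172.4).
$2901.9: below both → same outcome either way.
$25139.8: inside the interval → strictly worse (loss $14760.7).
Count: 2.

2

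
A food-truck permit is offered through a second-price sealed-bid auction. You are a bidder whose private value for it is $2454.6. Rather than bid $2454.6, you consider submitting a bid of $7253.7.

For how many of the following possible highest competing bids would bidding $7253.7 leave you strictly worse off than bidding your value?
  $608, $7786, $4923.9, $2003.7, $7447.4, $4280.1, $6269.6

3

The deviation hurts exactly when the highest competing bid lies strictly between $2454.6 and $7253.7 — overbidding then wins at a price above your value.
$608: below both → same outcome either way.
$7786: above both → same outcome either way.
$4923.9: inside the interval → strictly worse (loss $2469.3).
$2003.7: below both → same outcome either way.
$7447.4: above both → same outcome either way.
$4280.1: inside the interval → strictly worse (loss $1825.5).
$6269.6: inside the interval → strictly worse (loss $3815).
Count: 3.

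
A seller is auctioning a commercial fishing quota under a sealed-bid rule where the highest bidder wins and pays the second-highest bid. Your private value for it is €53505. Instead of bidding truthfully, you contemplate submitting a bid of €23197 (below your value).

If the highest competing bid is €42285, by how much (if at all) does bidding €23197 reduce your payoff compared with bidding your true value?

Bidding your value €53505: you win (since €53505 > €42285) and pay €42285. Payoff €11220.
Bidding €23197: you lose. Payoff €0.
The competing bid €42285 lies between your shaded bid and your value, so underbidding forfeits an item you could have won at a profitable price.
Loss from deviating = €11220 − (€0) = €11220.

€11220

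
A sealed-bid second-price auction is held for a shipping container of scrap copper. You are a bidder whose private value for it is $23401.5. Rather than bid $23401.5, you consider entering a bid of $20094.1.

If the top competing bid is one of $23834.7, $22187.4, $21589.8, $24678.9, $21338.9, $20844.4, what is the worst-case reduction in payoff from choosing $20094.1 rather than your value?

$2557.1

$23834.7: same outcome either way → loss $0.
$22187.4: truthful gives $1214.1, deviation gives $0 → loss $1214.1.
$21589.8: truthful gives $1811.7, deviation gives $0 → loss $1811.7.
$24678.9: same outcome either way → loss $0.
$21338.9: truthful gives $2062.6, deviation gives $0 → loss $2062.6.
$20844.4: truthful gives $2557.1, deviation gives $0 → loss $2557.1.
Maximum loss: $2557.1.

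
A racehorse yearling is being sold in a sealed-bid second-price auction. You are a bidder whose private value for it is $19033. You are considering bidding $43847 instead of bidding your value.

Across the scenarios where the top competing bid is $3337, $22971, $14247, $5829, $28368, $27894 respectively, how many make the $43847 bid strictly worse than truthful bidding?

3

The deviation hurts exactly when the highest competing bid lies strictly between $19033 and $43847 — overbidding then wins at a price above your value.
$3337: below both → same outcome either way.
$22971: inside the interval → strictly worse (loss $3938).
$14247: below both → same outcome either way.
$5829: below both → same outcome either way.
$28368: inside the interval → strictly worse (loss $9335).
$27894: inside the interval → strictly worse (loss $8861).
Count: 3.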